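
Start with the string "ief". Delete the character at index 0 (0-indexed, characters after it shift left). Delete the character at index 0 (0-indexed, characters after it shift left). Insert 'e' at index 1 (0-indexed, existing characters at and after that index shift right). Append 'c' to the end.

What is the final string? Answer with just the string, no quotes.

Answer: fec

Derivation:
Applying each edit step by step:
Start: "ief"
Op 1 (delete idx 0 = 'i'): "ief" -> "ef"
Op 2 (delete idx 0 = 'e'): "ef" -> "f"
Op 3 (insert 'e' at idx 1): "f" -> "fe"
Op 4 (append 'c'): "fe" -> "fec"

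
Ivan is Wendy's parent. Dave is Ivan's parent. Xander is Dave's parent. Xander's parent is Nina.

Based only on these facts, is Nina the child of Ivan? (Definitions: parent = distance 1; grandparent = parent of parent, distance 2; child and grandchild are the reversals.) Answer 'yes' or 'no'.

Reconstructing the parent chain from the given facts:
  Nina -> Xander -> Dave -> Ivan -> Wendy
(each arrow means 'parent of the next')
Positions in the chain (0 = top):
  position of Nina: 0
  position of Xander: 1
  position of Dave: 2
  position of Ivan: 3
  position of Wendy: 4

Nina is at position 0, Ivan is at position 3; signed distance (j - i) = 3.
'child' requires j - i = -1. Actual distance is 3, so the relation does NOT hold.

Answer: no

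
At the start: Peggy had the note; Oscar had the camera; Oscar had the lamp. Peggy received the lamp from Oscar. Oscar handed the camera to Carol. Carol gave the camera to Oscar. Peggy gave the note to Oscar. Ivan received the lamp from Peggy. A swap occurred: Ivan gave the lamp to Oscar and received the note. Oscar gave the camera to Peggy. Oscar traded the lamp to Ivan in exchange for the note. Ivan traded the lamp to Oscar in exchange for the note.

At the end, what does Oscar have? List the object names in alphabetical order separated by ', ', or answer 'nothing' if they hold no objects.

Answer: lamp

Derivation:
Tracking all object holders:
Start: note:Peggy, camera:Oscar, lamp:Oscar
Event 1 (give lamp: Oscar -> Peggy). State: note:Peggy, camera:Oscar, lamp:Peggy
Event 2 (give camera: Oscar -> Carol). State: note:Peggy, camera:Carol, lamp:Peggy
Event 3 (give camera: Carol -> Oscar). State: note:Peggy, camera:Oscar, lamp:Peggy
Event 4 (give note: Peggy -> Oscar). State: note:Oscar, camera:Oscar, lamp:Peggy
Event 5 (give lamp: Peggy -> Ivan). State: note:Oscar, camera:Oscar, lamp:Ivan
Event 6 (swap lamp<->note: now lamp:Oscar, note:Ivan). State: note:Ivan, camera:Oscar, lamp:Oscar
Event 7 (give camera: Oscar -> Peggy). State: note:Ivan, camera:Peggy, lamp:Oscar
Event 8 (swap lamp<->note: now lamp:Ivan, note:Oscar). State: note:Oscar, camera:Peggy, lamp:Ivan
Event 9 (swap lamp<->note: now lamp:Oscar, note:Ivan). State: note:Ivan, camera:Peggy, lamp:Oscar

Final state: note:Ivan, camera:Peggy, lamp:Oscar
Oscar holds: lamp.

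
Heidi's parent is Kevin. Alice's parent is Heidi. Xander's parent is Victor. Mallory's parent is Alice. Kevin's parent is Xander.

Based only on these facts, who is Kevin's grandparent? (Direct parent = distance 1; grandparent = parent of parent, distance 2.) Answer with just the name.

Answer: Victor

Derivation:
Reconstructing the parent chain from the given facts:
  Victor -> Xander -> Kevin -> Heidi -> Alice -> Mallory
(each arrow means 'parent of the next')
Positions in the chain (0 = top):
  position of Victor: 0
  position of Xander: 1
  position of Kevin: 2
  position of Heidi: 3
  position of Alice: 4
  position of Mallory: 5

Kevin is at position 2; the grandparent is 2 steps up the chain, i.e. position 0: Victor.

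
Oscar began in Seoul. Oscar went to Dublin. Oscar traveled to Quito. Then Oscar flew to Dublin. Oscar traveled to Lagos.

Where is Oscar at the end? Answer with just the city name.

Answer: Lagos

Derivation:
Tracking Oscar's location:
Start: Oscar is in Seoul.
After move 1: Seoul -> Dublin. Oscar is in Dublin.
After move 2: Dublin -> Quito. Oscar is in Quito.
After move 3: Quito -> Dublin. Oscar is in Dublin.
After move 4: Dublin -> Lagos. Oscar is in Lagos.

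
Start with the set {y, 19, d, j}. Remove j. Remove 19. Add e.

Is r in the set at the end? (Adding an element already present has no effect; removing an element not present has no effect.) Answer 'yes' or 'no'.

Tracking the set through each operation:
Start: {19, d, j, y}
Event 1 (remove j): removed. Set: {19, d, y}
Event 2 (remove 19): removed. Set: {d, y}
Event 3 (add e): added. Set: {d, e, y}

Final set: {d, e, y} (size 3)
r is NOT in the final set.

Answer: no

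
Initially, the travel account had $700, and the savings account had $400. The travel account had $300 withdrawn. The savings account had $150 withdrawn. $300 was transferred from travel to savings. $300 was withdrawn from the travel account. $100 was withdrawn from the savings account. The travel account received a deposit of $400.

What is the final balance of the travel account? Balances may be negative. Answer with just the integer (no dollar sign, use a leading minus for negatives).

Tracking account balances step by step:
Start: travel=700, savings=400
Event 1 (withdraw 300 from travel): travel: 700 - 300 = 400. Balances: travel=400, savings=400
Event 2 (withdraw 150 from savings): savings: 400 - 150 = 250. Balances: travel=400, savings=250
Event 3 (transfer 300 travel -> savings): travel: 400 - 300 = 100, savings: 250 + 300 = 550. Balances: travel=100, savings=550
Event 4 (withdraw 300 from travel): travel: 100 - 300 = -200. Balances: travel=-200, savings=550
Event 5 (withdraw 100 from savings): savings: 550 - 100 = 450. Balances: travel=-200, savings=450
Event 6 (deposit 400 to travel): travel: -200 + 400 = 200. Balances: travel=200, savings=450

Final balance of travel: 200

Answer: 200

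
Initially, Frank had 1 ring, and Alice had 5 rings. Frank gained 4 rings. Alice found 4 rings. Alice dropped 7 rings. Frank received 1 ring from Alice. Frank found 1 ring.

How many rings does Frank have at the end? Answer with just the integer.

Tracking counts step by step:
Start: Frank=1, Alice=5
Event 1 (Frank +4): Frank: 1 -> 5. State: Frank=5, Alice=5
Event 2 (Alice +4): Alice: 5 -> 9. State: Frank=5, Alice=9
Event 3 (Alice -7): Alice: 9 -> 2. State: Frank=5, Alice=2
Event 4 (Alice -> Frank, 1): Alice: 2 -> 1, Frank: 5 -> 6. State: Frank=6, Alice=1
Event 5 (Frank +1): Frank: 6 -> 7. State: Frank=7, Alice=1

Frank's final count: 7

Answer: 7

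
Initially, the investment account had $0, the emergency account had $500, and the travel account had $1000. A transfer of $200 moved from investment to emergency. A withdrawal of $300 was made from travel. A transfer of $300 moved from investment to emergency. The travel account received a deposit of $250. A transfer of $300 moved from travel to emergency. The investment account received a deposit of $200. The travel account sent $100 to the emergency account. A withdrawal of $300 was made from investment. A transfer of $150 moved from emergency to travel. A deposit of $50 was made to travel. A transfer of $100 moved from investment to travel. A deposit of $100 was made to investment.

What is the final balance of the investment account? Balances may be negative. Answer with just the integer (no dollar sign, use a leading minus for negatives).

Tracking account balances step by step:
Start: investment=0, emergency=500, travel=1000
Event 1 (transfer 200 investment -> emergency): investment: 0 - 200 = -200, emergency: 500 + 200 = 700. Balances: investment=-200, emergency=700, travel=1000
Event 2 (withdraw 300 from travel): travel: 1000 - 300 = 700. Balances: investment=-200, emergency=700, travel=700
Event 3 (transfer 300 investment -> emergency): investment: -200 - 300 = -500, emergency: 700 + 300 = 1000. Balances: investment=-500, emergency=1000, travel=700
Event 4 (deposit 250 to travel): travel: 700 + 250 = 950. Balances: investment=-500, emergency=1000, travel=950
Event 5 (transfer 300 travel -> emergency): travel: 950 - 300 = 650, emergency: 1000 + 300 = 1300. Balances: investment=-500, emergency=1300, travel=650
Event 6 (deposit 200 to investment): investment: -500 + 200 = -300. Balances: investment=-300, emergency=1300, travel=650
Event 7 (transfer 100 travel -> emergency): travel: 650 - 100 = 550, emergency: 1300 + 100 = 1400. Balances: investment=-300, emergency=1400, travel=550
Event 8 (withdraw 300 from investment): investment: -300 - 300 = -600. Balances: investment=-600, emergency=1400, travel=550
Event 9 (transfer 150 emergency -> travel): emergency: 1400 - 150 = 1250, travel: 550 + 150 = 700. Balances: investment=-600, emergency=1250, travel=700
Event 10 (deposit 50 to travel): travel: 700 + 50 = 750. Balances: investment=-600, emergency=1250, travel=750
Event 11 (transfer 100 investment -> travel): investment: -600 - 100 = -700, travel: 750 + 100 = 850. Balances: investment=-700, emergency=1250, travel=850
Event 12 (deposit 100 to investment): investment: -700 + 100 = -600. Balances: investment=-600, emergency=1250, travel=850

Final balance of investment: -600

Answer: -600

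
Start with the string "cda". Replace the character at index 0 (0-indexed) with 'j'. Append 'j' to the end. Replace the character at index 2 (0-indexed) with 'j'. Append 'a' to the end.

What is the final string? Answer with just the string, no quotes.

Answer: jdjja

Derivation:
Applying each edit step by step:
Start: "cda"
Op 1 (replace idx 0: 'c' -> 'j'): "cda" -> "jda"
Op 2 (append 'j'): "jda" -> "jdaj"
Op 3 (replace idx 2: 'a' -> 'j'): "jdaj" -> "jdjj"
Op 4 (append 'a'): "jdjj" -> "jdjja"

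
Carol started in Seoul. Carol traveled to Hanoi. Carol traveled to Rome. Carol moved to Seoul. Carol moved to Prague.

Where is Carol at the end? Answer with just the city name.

Answer: Prague

Derivation:
Tracking Carol's location:
Start: Carol is in Seoul.
After move 1: Seoul -> Hanoi. Carol is in Hanoi.
After move 2: Hanoi -> Rome. Carol is in Rome.
After move 3: Rome -> Seoul. Carol is in Seoul.
After move 4: Seoul -> Prague. Carol is in Prague.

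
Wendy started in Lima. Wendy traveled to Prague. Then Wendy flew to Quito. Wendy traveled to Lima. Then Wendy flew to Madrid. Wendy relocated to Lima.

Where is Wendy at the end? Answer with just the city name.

Tracking Wendy's location:
Start: Wendy is in Lima.
After move 1: Lima -> Prague. Wendy is in Prague.
After move 2: Prague -> Quito. Wendy is in Quito.
After move 3: Quito -> Lima. Wendy is in Lima.
After move 4: Lima -> Madrid. Wendy is in Madrid.
After move 5: Madrid -> Lima. Wendy is in Lima.

Answer: Lima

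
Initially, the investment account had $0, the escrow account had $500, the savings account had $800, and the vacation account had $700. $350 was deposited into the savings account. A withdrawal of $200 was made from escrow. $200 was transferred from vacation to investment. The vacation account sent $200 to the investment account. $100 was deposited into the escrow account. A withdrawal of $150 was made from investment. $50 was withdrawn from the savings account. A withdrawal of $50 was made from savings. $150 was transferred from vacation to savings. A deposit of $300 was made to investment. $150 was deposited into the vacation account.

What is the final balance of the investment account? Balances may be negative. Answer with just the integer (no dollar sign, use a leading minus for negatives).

Tracking account balances step by step:
Start: investment=0, escrow=500, savings=800, vacation=700
Event 1 (deposit 350 to savings): savings: 800 + 350 = 1150. Balances: investment=0, escrow=500, savings=1150, vacation=700
Event 2 (withdraw 200 from escrow): escrow: 500 - 200 = 300. Balances: investment=0, escrow=300, savings=1150, vacation=700
Event 3 (transfer 200 vacation -> investment): vacation: 700 - 200 = 500, investment: 0 + 200 = 200. Balances: investment=200, escrow=300, savings=1150, vacation=500
Event 4 (transfer 200 vacation -> investment): vacation: 500 - 200 = 300, investment: 200 + 200 = 400. Balances: investment=400, escrow=300, savings=1150, vacation=300
Event 5 (deposit 100 to escrow): escrow: 300 + 100 = 400. Balances: investment=400, escrow=400, savings=1150, vacation=300
Event 6 (withdraw 150 from investment): investment: 400 - 150 = 250. Balances: investment=250, escrow=400, savings=1150, vacation=300
Event 7 (withdraw 50 from savings): savings: 1150 - 50 = 1100. Balances: investment=250, escrow=400, savings=1100, vacation=300
Event 8 (withdraw 50 from savings): savings: 1100 - 50 = 1050. Balances: investment=250, escrow=400, savings=1050, vacation=300
Event 9 (transfer 150 vacation -> savings): vacation: 300 - 150 = 150, savings: 1050 + 150 = 1200. Balances: investment=250, escrow=400, savings=1200, vacation=150
Event 10 (deposit 300 to investment): investment: 250 + 300 = 550. Balances: investment=550, escrow=400, savings=1200, vacation=150
Event 11 (deposit 150 to vacation): vacation: 150 + 150 = 300. Balances: investment=550, escrow=400, savings=1200, vacation=300

Final balance of investment: 550

Answer: 550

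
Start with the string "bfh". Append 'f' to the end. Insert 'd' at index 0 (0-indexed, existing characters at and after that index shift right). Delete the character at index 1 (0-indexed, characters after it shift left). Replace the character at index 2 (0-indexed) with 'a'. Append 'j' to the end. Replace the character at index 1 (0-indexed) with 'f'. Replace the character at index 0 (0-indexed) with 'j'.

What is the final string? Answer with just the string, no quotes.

Answer: jfafj

Derivation:
Applying each edit step by step:
Start: "bfh"
Op 1 (append 'f'): "bfh" -> "bfhf"
Op 2 (insert 'd' at idx 0): "bfhf" -> "dbfhf"
Op 3 (delete idx 1 = 'b'): "dbfhf" -> "dfhf"
Op 4 (replace idx 2: 'h' -> 'a'): "dfhf" -> "dfaf"
Op 5 (append 'j'): "dfaf" -> "dfafj"
Op 6 (replace idx 1: 'f' -> 'f'): "dfafj" -> "dfafj"
Op 7 (replace idx 0: 'd' -> 'j'): "dfafj" -> "jfafj"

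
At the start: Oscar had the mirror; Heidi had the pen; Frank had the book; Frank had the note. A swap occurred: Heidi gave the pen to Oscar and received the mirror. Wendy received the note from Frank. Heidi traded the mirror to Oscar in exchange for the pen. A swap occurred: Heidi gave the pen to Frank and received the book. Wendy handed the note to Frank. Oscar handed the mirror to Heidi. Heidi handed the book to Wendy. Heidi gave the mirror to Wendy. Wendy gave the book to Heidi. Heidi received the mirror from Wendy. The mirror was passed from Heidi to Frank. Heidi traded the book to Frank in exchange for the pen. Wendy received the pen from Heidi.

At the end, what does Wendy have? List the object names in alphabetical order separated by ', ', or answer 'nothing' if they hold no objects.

Tracking all object holders:
Start: mirror:Oscar, pen:Heidi, book:Frank, note:Frank
Event 1 (swap pen<->mirror: now pen:Oscar, mirror:Heidi). State: mirror:Heidi, pen:Oscar, book:Frank, note:Frank
Event 2 (give note: Frank -> Wendy). State: mirror:Heidi, pen:Oscar, book:Frank, note:Wendy
Event 3 (swap mirror<->pen: now mirror:Oscar, pen:Heidi). State: mirror:Oscar, pen:Heidi, book:Frank, note:Wendy
Event 4 (swap pen<->book: now pen:Frank, book:Heidi). State: mirror:Oscar, pen:Frank, book:Heidi, note:Wendy
Event 5 (give note: Wendy -> Frank). State: mirror:Oscar, pen:Frank, book:Heidi, note:Frank
Event 6 (give mirror: Oscar -> Heidi). State: mirror:Heidi, pen:Frank, book:Heidi, note:Frank
Event 7 (give book: Heidi -> Wendy). State: mirror:Heidi, pen:Frank, book:Wendy, note:Frank
Event 8 (give mirror: Heidi -> Wendy). State: mirror:Wendy, pen:Frank, book:Wendy, note:Frank
Event 9 (give book: Wendy -> Heidi). State: mirror:Wendy, pen:Frank, book:Heidi, note:Frank
Event 10 (give mirror: Wendy -> Heidi). State: mirror:Heidi, pen:Frank, book:Heidi, note:Frank
Event 11 (give mirror: Heidi -> Frank). State: mirror:Frank, pen:Frank, book:Heidi, note:Frank
Event 12 (swap book<->pen: now book:Frank, pen:Heidi). State: mirror:Frank, pen:Heidi, book:Frank, note:Frank
Event 13 (give pen: Heidi -> Wendy). State: mirror:Frank, pen:Wendy, book:Frank, note:Frank

Final state: mirror:Frank, pen:Wendy, book:Frank, note:Frank
Wendy holds: pen.

Answer: pen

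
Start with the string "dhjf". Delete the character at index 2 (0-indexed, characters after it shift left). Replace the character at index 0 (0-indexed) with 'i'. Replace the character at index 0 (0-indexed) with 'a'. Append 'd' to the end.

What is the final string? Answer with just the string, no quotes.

Answer: ahfd

Derivation:
Applying each edit step by step:
Start: "dhjf"
Op 1 (delete idx 2 = 'j'): "dhjf" -> "dhf"
Op 2 (replace idx 0: 'd' -> 'i'): "dhf" -> "ihf"
Op 3 (replace idx 0: 'i' -> 'a'): "ihf" -> "ahf"
Op 4 (append 'd'): "ahf" -> "ahfd"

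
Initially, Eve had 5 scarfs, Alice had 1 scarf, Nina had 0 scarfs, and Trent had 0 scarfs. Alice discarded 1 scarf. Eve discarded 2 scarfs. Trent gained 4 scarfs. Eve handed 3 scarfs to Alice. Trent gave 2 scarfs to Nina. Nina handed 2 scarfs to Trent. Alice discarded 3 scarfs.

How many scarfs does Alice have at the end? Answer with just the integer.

Answer: 0

Derivation:
Tracking counts step by step:
Start: Eve=5, Alice=1, Nina=0, Trent=0
Event 1 (Alice -1): Alice: 1 -> 0. State: Eve=5, Alice=0, Nina=0, Trent=0
Event 2 (Eve -2): Eve: 5 -> 3. State: Eve=3, Alice=0, Nina=0, Trent=0
Event 3 (Trent +4): Trent: 0 -> 4. State: Eve=3, Alice=0, Nina=0, Trent=4
Event 4 (Eve -> Alice, 3): Eve: 3 -> 0, Alice: 0 -> 3. State: Eve=0, Alice=3, Nina=0, Trent=4
Event 5 (Trent -> Nina, 2): Trent: 4 -> 2, Nina: 0 -> 2. State: Eve=0, Alice=3, Nina=2, Trent=2
Event 6 (Nina -> Trent, 2): Nina: 2 -> 0, Trent: 2 -> 4. State: Eve=0, Alice=3, Nina=0, Trent=4
Event 7 (Alice -3): Alice: 3 -> 0. State: Eve=0, Alice=0, Nina=0, Trent=4

Alice's final count: 0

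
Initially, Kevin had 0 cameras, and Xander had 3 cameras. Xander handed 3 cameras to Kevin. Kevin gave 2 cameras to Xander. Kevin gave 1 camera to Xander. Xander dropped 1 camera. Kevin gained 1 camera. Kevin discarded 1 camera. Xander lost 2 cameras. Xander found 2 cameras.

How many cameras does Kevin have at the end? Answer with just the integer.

Tracking counts step by step:
Start: Kevin=0, Xander=3
Event 1 (Xander -> Kevin, 3): Xander: 3 -> 0, Kevin: 0 -> 3. State: Kevin=3, Xander=0
Event 2 (Kevin -> Xander, 2): Kevin: 3 -> 1, Xander: 0 -> 2. State: Kevin=1, Xander=2
Event 3 (Kevin -> Xander, 1): Kevin: 1 -> 0, Xander: 2 -> 3. State: Kevin=0, Xander=3
Event 4 (Xander -1): Xander: 3 -> 2. State: Kevin=0, Xander=2
Event 5 (Kevin +1): Kevin: 0 -> 1. State: Kevin=1, Xander=2
Event 6 (Kevin -1): Kevin: 1 -> 0. State: Kevin=0, Xander=2
Event 7 (Xander -2): Xander: 2 -> 0. State: Kevin=0, Xander=0
Event 8 (Xander +2): Xander: 0 -> 2. State: Kevin=0, Xander=2

Kevin's final count: 0

Answer: 0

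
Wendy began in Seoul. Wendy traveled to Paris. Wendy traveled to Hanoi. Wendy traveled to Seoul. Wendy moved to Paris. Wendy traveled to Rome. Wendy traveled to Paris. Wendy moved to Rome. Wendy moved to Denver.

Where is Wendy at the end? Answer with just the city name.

Tracking Wendy's location:
Start: Wendy is in Seoul.
After move 1: Seoul -> Paris. Wendy is in Paris.
After move 2: Paris -> Hanoi. Wendy is in Hanoi.
After move 3: Hanoi -> Seoul. Wendy is in Seoul.
After move 4: Seoul -> Paris. Wendy is in Paris.
After move 5: Paris -> Rome. Wendy is in Rome.
After move 6: Rome -> Paris. Wendy is in Paris.
After move 7: Paris -> Rome. Wendy is in Rome.
After move 8: Rome -> Denver. Wendy is in Denver.

Answer: Denver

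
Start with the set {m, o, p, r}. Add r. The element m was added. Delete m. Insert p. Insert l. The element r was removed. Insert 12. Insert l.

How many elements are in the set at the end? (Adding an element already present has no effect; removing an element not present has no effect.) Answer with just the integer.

Answer: 4

Derivation:
Tracking the set through each operation:
Start: {m, o, p, r}
Event 1 (add r): already present, no change. Set: {m, o, p, r}
Event 2 (add m): already present, no change. Set: {m, o, p, r}
Event 3 (remove m): removed. Set: {o, p, r}
Event 4 (add p): already present, no change. Set: {o, p, r}
Event 5 (add l): added. Set: {l, o, p, r}
Event 6 (remove r): removed. Set: {l, o, p}
Event 7 (add 12): added. Set: {12, l, o, p}
Event 8 (add l): already present, no change. Set: {12, l, o, p}

Final set: {12, l, o, p} (size 4)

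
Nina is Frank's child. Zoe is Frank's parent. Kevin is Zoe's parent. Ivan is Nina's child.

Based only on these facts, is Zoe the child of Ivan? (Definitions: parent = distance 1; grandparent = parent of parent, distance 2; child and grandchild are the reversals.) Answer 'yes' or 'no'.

Reconstructing the parent chain from the given facts:
  Kevin -> Zoe -> Frank -> Nina -> Ivan
(each arrow means 'parent of the next')
Positions in the chain (0 = top):
  position of Kevin: 0
  position of Zoe: 1
  position of Frank: 2
  position of Nina: 3
  position of Ivan: 4

Zoe is at position 1, Ivan is at position 4; signed distance (j - i) = 3.
'child' requires j - i = -1. Actual distance is 3, so the relation does NOT hold.

Answer: no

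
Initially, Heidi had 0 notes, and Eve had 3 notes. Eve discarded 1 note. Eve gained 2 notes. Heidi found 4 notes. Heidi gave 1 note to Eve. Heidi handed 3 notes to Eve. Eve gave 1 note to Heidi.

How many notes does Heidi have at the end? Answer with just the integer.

Tracking counts step by step:
Start: Heidi=0, Eve=3
Event 1 (Eve -1): Eve: 3 -> 2. State: Heidi=0, Eve=2
Event 2 (Eve +2): Eve: 2 -> 4. State: Heidi=0, Eve=4
Event 3 (Heidi +4): Heidi: 0 -> 4. State: Heidi=4, Eve=4
Event 4 (Heidi -> Eve, 1): Heidi: 4 -> 3, Eve: 4 -> 5. State: Heidi=3, Eve=5
Event 5 (Heidi -> Eve, 3): Heidi: 3 -> 0, Eve: 5 -> 8. State: Heidi=0, Eve=8
Event 6 (Eve -> Heidi, 1): Eve: 8 -> 7, Heidi: 0 -> 1. State: Heidi=1, Eve=7

Heidi's final count: 1

Answer: 1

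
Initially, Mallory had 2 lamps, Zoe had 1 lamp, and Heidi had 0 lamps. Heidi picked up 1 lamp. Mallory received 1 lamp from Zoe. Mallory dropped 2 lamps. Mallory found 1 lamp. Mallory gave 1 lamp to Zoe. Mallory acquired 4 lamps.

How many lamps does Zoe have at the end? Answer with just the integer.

Answer: 1

Derivation:
Tracking counts step by step:
Start: Mallory=2, Zoe=1, Heidi=0
Event 1 (Heidi +1): Heidi: 0 -> 1. State: Mallory=2, Zoe=1, Heidi=1
Event 2 (Zoe -> Mallory, 1): Zoe: 1 -> 0, Mallory: 2 -> 3. State: Mallory=3, Zoe=0, Heidi=1
Event 3 (Mallory -2): Mallory: 3 -> 1. State: Mallory=1, Zoe=0, Heidi=1
Event 4 (Mallory +1): Mallory: 1 -> 2. State: Mallory=2, Zoe=0, Heidi=1
Event 5 (Mallory -> Zoe, 1): Mallory: 2 -> 1, Zoe: 0 -> 1. State: Mallory=1, Zoe=1, Heidi=1
Event 6 (Mallory +4): Mallory: 1 -> 5. State: Mallory=5, Zoe=1, Heidi=1

Zoe's final count: 1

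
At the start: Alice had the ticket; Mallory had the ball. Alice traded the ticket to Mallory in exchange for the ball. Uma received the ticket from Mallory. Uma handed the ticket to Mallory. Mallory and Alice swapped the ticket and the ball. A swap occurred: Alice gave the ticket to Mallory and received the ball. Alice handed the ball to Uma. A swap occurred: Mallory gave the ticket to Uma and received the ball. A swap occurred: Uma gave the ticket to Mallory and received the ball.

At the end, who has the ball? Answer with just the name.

Tracking all object holders:
Start: ticket:Alice, ball:Mallory
Event 1 (swap ticket<->ball: now ticket:Mallory, ball:Alice). State: ticket:Mallory, ball:Alice
Event 2 (give ticket: Mallory -> Uma). State: ticket:Uma, ball:Alice
Event 3 (give ticket: Uma -> Mallory). State: ticket:Mallory, ball:Alice
Event 4 (swap ticket<->ball: now ticket:Alice, ball:Mallory). State: ticket:Alice, ball:Mallory
Event 5 (swap ticket<->ball: now ticket:Mallory, ball:Alice). State: ticket:Mallory, ball:Alice
Event 6 (give ball: Alice -> Uma). State: ticket:Mallory, ball:Uma
Event 7 (swap ticket<->ball: now ticket:Uma, ball:Mallory). State: ticket:Uma, ball:Mallory
Event 8 (swap ticket<->ball: now ticket:Mallory, ball:Uma). State: ticket:Mallory, ball:Uma

Final state: ticket:Mallory, ball:Uma
The ball is held by Uma.

Answer: Uma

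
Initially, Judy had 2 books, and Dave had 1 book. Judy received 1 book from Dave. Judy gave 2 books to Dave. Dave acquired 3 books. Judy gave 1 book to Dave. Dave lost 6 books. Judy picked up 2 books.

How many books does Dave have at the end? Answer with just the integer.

Answer: 0

Derivation:
Tracking counts step by step:
Start: Judy=2, Dave=1
Event 1 (Dave -> Judy, 1): Dave: 1 -> 0, Judy: 2 -> 3. State: Judy=3, Dave=0
Event 2 (Judy -> Dave, 2): Judy: 3 -> 1, Dave: 0 -> 2. State: Judy=1, Dave=2
Event 3 (Dave +3): Dave: 2 -> 5. State: Judy=1, Dave=5
Event 4 (Judy -> Dave, 1): Judy: 1 -> 0, Dave: 5 -> 6. State: Judy=0, Dave=6
Event 5 (Dave -6): Dave: 6 -> 0. State: Judy=0, Dave=0
Event 6 (Judy +2): Judy: 0 -> 2. State: Judy=2, Dave=0

Dave's final count: 0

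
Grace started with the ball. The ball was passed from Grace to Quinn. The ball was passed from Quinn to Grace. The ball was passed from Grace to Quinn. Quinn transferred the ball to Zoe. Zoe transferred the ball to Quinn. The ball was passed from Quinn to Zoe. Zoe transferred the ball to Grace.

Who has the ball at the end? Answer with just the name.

Answer: Grace

Derivation:
Tracking the ball through each event:
Start: Grace has the ball.
After event 1: Quinn has the ball.
After event 2: Grace has the ball.
After event 3: Quinn has the ball.
After event 4: Zoe has the ball.
After event 5: Quinn has the ball.
After event 6: Zoe has the ball.
After event 7: Grace has the ball.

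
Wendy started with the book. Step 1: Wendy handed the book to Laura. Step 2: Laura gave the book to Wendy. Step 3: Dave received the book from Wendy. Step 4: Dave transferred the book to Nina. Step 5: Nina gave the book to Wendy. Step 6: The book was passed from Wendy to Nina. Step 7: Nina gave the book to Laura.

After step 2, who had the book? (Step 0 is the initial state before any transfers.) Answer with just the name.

Answer: Wendy

Derivation:
Tracking the book holder through step 2:
After step 0 (start): Wendy
After step 1: Laura
After step 2: Wendy

At step 2, the holder is Wendy.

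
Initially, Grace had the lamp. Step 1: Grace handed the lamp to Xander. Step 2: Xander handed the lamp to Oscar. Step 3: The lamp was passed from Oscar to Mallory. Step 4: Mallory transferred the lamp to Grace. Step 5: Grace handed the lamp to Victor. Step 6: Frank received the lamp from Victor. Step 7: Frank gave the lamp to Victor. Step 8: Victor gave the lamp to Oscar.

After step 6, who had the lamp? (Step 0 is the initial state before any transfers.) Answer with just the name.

Answer: Frank

Derivation:
Tracking the lamp holder through step 6:
After step 0 (start): Grace
After step 1: Xander
After step 2: Oscar
After step 3: Mallory
After step 4: Grace
After step 5: Victor
After step 6: Frank

At step 6, the holder is Frank.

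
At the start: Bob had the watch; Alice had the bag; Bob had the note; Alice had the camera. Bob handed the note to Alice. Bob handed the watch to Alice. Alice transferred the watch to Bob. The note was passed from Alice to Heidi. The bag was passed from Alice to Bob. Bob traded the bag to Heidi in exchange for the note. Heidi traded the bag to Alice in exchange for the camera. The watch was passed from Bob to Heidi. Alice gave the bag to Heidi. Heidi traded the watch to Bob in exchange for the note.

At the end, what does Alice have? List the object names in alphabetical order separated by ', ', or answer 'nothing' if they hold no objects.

Tracking all object holders:
Start: watch:Bob, bag:Alice, note:Bob, camera:Alice
Event 1 (give note: Bob -> Alice). State: watch:Bob, bag:Alice, note:Alice, camera:Alice
Event 2 (give watch: Bob -> Alice). State: watch:Alice, bag:Alice, note:Alice, camera:Alice
Event 3 (give watch: Alice -> Bob). State: watch:Bob, bag:Alice, note:Alice, camera:Alice
Event 4 (give note: Alice -> Heidi). State: watch:Bob, bag:Alice, note:Heidi, camera:Alice
Event 5 (give bag: Alice -> Bob). State: watch:Bob, bag:Bob, note:Heidi, camera:Alice
Event 6 (swap bag<->note: now bag:Heidi, note:Bob). State: watch:Bob, bag:Heidi, note:Bob, camera:Alice
Event 7 (swap bag<->camera: now bag:Alice, camera:Heidi). State: watch:Bob, bag:Alice, note:Bob, camera:Heidi
Event 8 (give watch: Bob -> Heidi). State: watch:Heidi, bag:Alice, note:Bob, camera:Heidi
Event 9 (give bag: Alice -> Heidi). State: watch:Heidi, bag:Heidi, note:Bob, camera:Heidi
Event 10 (swap watch<->note: now watch:Bob, note:Heidi). State: watch:Bob, bag:Heidi, note:Heidi, camera:Heidi

Final state: watch:Bob, bag:Heidi, note:Heidi, camera:Heidi
Alice holds: (nothing).

Answer: nothing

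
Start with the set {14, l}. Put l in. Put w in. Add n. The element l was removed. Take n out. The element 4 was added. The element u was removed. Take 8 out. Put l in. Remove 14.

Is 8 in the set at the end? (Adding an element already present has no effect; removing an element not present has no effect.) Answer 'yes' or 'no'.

Tracking the set through each operation:
Start: {14, l}
Event 1 (add l): already present, no change. Set: {14, l}
Event 2 (add w): added. Set: {14, l, w}
Event 3 (add n): added. Set: {14, l, n, w}
Event 4 (remove l): removed. Set: {14, n, w}
Event 5 (remove n): removed. Set: {14, w}
Event 6 (add 4): added. Set: {14, 4, w}
Event 7 (remove u): not present, no change. Set: {14, 4, w}
Event 8 (remove 8): not present, no change. Set: {14, 4, w}
Event 9 (add l): added. Set: {14, 4, l, w}
Event 10 (remove 14): removed. Set: {4, l, w}

Final set: {4, l, w} (size 3)
8 is NOT in the final set.

Answer: no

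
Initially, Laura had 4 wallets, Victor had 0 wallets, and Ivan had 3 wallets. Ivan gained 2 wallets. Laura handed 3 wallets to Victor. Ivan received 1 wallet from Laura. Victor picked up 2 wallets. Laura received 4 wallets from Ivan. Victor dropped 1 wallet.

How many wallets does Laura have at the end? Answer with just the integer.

Tracking counts step by step:
Start: Laura=4, Victor=0, Ivan=3
Event 1 (Ivan +2): Ivan: 3 -> 5. State: Laura=4, Victor=0, Ivan=5
Event 2 (Laura -> Victor, 3): Laura: 4 -> 1, Victor: 0 -> 3. State: Laura=1, Victor=3, Ivan=5
Event 3 (Laura -> Ivan, 1): Laura: 1 -> 0, Ivan: 5 -> 6. State: Laura=0, Victor=3, Ivan=6
Event 4 (Victor +2): Victor: 3 -> 5. State: Laura=0, Victor=5, Ivan=6
Event 5 (Ivan -> Laura, 4): Ivan: 6 -> 2, Laura: 0 -> 4. State: Laura=4, Victor=5, Ivan=2
Event 6 (Victor -1): Victor: 5 -> 4. State: Laura=4, Victor=4, Ivan=2

Laura's final count: 4

Answer: 4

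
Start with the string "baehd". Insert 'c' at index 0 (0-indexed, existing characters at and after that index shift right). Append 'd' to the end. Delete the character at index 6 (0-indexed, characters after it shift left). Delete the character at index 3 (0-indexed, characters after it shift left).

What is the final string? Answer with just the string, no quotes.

Applying each edit step by step:
Start: "baehd"
Op 1 (insert 'c' at idx 0): "baehd" -> "cbaehd"
Op 2 (append 'd'): "cbaehd" -> "cbaehdd"
Op 3 (delete idx 6 = 'd'): "cbaehdd" -> "cbaehd"
Op 4 (delete idx 3 = 'e'): "cbaehd" -> "cbahd"

Answer: cbahd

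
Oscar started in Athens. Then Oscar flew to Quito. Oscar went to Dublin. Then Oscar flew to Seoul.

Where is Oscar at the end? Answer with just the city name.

Tracking Oscar's location:
Start: Oscar is in Athens.
After move 1: Athens -> Quito. Oscar is in Quito.
After move 2: Quito -> Dublin. Oscar is in Dublin.
After move 3: Dublin -> Seoul. Oscar is in Seoul.

Answer: Seoul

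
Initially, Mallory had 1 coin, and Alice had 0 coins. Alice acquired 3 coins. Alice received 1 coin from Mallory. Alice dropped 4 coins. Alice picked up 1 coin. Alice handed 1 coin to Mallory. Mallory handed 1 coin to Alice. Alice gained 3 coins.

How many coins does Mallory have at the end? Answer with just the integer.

Answer: 0

Derivation:
Tracking counts step by step:
Start: Mallory=1, Alice=0
Event 1 (Alice +3): Alice: 0 -> 3. State: Mallory=1, Alice=3
Event 2 (Mallory -> Alice, 1): Mallory: 1 -> 0, Alice: 3 -> 4. State: Mallory=0, Alice=4
Event 3 (Alice -4): Alice: 4 -> 0. State: Mallory=0, Alice=0
Event 4 (Alice +1): Alice: 0 -> 1. State: Mallory=0, Alice=1
Event 5 (Alice -> Mallory, 1): Alice: 1 -> 0, Mallory: 0 -> 1. State: Mallory=1, Alice=0
Event 6 (Mallory -> Alice, 1): Mallory: 1 -> 0, Alice: 0 -> 1. State: Mallory=0, Alice=1
Event 7 (Alice +3): Alice: 1 -> 4. State: Mallory=0, Alice=4

Mallory's final count: 0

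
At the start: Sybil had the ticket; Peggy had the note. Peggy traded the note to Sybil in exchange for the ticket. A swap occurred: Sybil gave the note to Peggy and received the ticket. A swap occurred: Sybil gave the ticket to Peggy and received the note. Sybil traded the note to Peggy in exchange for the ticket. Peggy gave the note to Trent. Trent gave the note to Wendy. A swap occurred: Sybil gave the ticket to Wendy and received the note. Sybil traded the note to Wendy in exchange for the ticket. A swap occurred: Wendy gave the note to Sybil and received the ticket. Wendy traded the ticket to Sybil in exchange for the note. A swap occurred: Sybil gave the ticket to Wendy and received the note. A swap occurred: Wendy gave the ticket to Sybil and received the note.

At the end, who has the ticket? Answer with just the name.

Answer: Sybil

Derivation:
Tracking all object holders:
Start: ticket:Sybil, note:Peggy
Event 1 (swap note<->ticket: now note:Sybil, ticket:Peggy). State: ticket:Peggy, note:Sybil
Event 2 (swap note<->ticket: now note:Peggy, ticket:Sybil). State: ticket:Sybil, note:Peggy
Event 3 (swap ticket<->note: now ticket:Peggy, note:Sybil). State: ticket:Peggy, note:Sybil
Event 4 (swap note<->ticket: now note:Peggy, ticket:Sybil). State: ticket:Sybil, note:Peggy
Event 5 (give note: Peggy -> Trent). State: ticket:Sybil, note:Trent
Event 6 (give note: Trent -> Wendy). State: ticket:Sybil, note:Wendy
Event 7 (swap ticket<->note: now ticket:Wendy, note:Sybil). State: ticket:Wendy, note:Sybil
Event 8 (swap note<->ticket: now note:Wendy, ticket:Sybil). State: ticket:Sybil, note:Wendy
Event 9 (swap note<->ticket: now note:Sybil, ticket:Wendy). State: ticket:Wendy, note:Sybil
Event 10 (swap ticket<->note: now ticket:Sybil, note:Wendy). State: ticket:Sybil, note:Wendy
Event 11 (swap ticket<->note: now ticket:Wendy, note:Sybil). State: ticket:Wendy, note:Sybil
Event 12 (swap ticket<->note: now ticket:Sybil, note:Wendy). State: ticket:Sybil, note:Wendy

Final state: ticket:Sybil, note:Wendy
The ticket is held by Sybil.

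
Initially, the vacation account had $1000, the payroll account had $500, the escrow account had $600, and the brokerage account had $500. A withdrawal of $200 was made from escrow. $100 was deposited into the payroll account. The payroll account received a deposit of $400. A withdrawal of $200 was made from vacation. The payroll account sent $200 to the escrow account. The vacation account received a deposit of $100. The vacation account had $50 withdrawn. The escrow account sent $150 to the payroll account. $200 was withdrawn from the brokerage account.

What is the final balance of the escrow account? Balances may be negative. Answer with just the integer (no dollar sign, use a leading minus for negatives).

Tracking account balances step by step:
Start: vacation=1000, payroll=500, escrow=600, brokerage=500
Event 1 (withdraw 200 from escrow): escrow: 600 - 200 = 400. Balances: vacation=1000, payroll=500, escrow=400, brokerage=500
Event 2 (deposit 100 to payroll): payroll: 500 + 100 = 600. Balances: vacation=1000, payroll=600, escrow=400, brokerage=500
Event 3 (deposit 400 to payroll): payroll: 600 + 400 = 1000. Balances: vacation=1000, payroll=1000, escrow=400, brokerage=500
Event 4 (withdraw 200 from vacation): vacation: 1000 - 200 = 800. Balances: vacation=800, payroll=1000, escrow=400, brokerage=500
Event 5 (transfer 200 payroll -> escrow): payroll: 1000 - 200 = 800, escrow: 400 + 200 = 600. Balances: vacation=800, payroll=800, escrow=600, brokerage=500
Event 6 (deposit 100 to vacation): vacation: 800 + 100 = 900. Balances: vacation=900, payroll=800, escrow=600, brokerage=500
Event 7 (withdraw 50 from vacation): vacation: 900 - 50 = 850. Balances: vacation=850, payroll=800, escrow=600, brokerage=500
Event 8 (transfer 150 escrow -> payroll): escrow: 600 - 150 = 450, payroll: 800 + 150 = 950. Balances: vacation=850, payroll=950, escrow=450, brokerage=500
Event 9 (withdraw 200 from brokerage): brokerage: 500 - 200 = 300. Balances: vacation=850, payroll=950, escrow=450, brokerage=300

Final balance of escrow: 450

Answer: 450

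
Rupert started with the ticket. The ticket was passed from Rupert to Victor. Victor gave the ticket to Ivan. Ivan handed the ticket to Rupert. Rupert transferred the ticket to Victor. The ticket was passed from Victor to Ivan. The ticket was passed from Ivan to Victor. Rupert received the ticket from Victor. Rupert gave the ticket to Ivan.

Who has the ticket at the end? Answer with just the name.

Tracking the ticket through each event:
Start: Rupert has the ticket.
After event 1: Victor has the ticket.
After event 2: Ivan has the ticket.
After event 3: Rupert has the ticket.
After event 4: Victor has the ticket.
After event 5: Ivan has the ticket.
After event 6: Victor has the ticket.
After event 7: Rupert has the ticket.
After event 8: Ivan has the ticket.

Answer: Ivan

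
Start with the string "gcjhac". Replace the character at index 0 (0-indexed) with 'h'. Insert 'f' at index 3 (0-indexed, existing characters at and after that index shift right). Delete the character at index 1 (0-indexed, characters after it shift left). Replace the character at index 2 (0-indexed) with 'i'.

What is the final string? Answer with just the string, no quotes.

Applying each edit step by step:
Start: "gcjhac"
Op 1 (replace idx 0: 'g' -> 'h'): "gcjhac" -> "hcjhac"
Op 2 (insert 'f' at idx 3): "hcjhac" -> "hcjfhac"
Op 3 (delete idx 1 = 'c'): "hcjfhac" -> "hjfhac"
Op 4 (replace idx 2: 'f' -> 'i'): "hjfhac" -> "hjihac"

Answer: hjihac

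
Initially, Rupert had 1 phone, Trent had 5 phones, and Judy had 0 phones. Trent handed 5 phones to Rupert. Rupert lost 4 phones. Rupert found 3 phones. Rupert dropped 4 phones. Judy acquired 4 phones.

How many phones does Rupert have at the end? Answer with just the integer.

Answer: 1

Derivation:
Tracking counts step by step:
Start: Rupert=1, Trent=5, Judy=0
Event 1 (Trent -> Rupert, 5): Trent: 5 -> 0, Rupert: 1 -> 6. State: Rupert=6, Trent=0, Judy=0
Event 2 (Rupert -4): Rupert: 6 -> 2. State: Rupert=2, Trent=0, Judy=0
Event 3 (Rupert +3): Rupert: 2 -> 5. State: Rupert=5, Trent=0, Judy=0
Event 4 (Rupert -4): Rupert: 5 -> 1. State: Rupert=1, Trent=0, Judy=0
Event 5 (Judy +4): Judy: 0 -> 4. State: Rupert=1, Trent=0, Judy=4

Rupert's final count: 1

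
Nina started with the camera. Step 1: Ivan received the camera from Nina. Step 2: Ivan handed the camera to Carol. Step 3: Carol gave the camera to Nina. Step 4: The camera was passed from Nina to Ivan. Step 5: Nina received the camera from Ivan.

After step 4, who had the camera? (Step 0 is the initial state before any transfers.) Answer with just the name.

Tracking the camera holder through step 4:
After step 0 (start): Nina
After step 1: Ivan
After step 2: Carol
After step 3: Nina
After step 4: Ivan

At step 4, the holder is Ivan.

Answer: Ivan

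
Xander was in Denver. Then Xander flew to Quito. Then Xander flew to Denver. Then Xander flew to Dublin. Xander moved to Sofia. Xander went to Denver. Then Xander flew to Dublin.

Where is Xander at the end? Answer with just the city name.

Tracking Xander's location:
Start: Xander is in Denver.
After move 1: Denver -> Quito. Xander is in Quito.
After move 2: Quito -> Denver. Xander is in Denver.
After move 3: Denver -> Dublin. Xander is in Dublin.
After move 4: Dublin -> Sofia. Xander is in Sofia.
After move 5: Sofia -> Denver. Xander is in Denver.
After move 6: Denver -> Dublin. Xander is in Dublin.

Answer: Dublin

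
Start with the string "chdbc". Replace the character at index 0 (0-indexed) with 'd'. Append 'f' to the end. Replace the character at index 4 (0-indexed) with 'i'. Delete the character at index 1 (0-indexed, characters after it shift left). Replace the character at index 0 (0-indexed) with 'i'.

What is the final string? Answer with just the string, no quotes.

Answer: idbif

Derivation:
Applying each edit step by step:
Start: "chdbc"
Op 1 (replace idx 0: 'c' -> 'd'): "chdbc" -> "dhdbc"
Op 2 (append 'f'): "dhdbc" -> "dhdbcf"
Op 3 (replace idx 4: 'c' -> 'i'): "dhdbcf" -> "dhdbif"
Op 4 (delete idx 1 = 'h'): "dhdbif" -> "ddbif"
Op 5 (replace idx 0: 'd' -> 'i'): "ddbif" -> "idbif"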